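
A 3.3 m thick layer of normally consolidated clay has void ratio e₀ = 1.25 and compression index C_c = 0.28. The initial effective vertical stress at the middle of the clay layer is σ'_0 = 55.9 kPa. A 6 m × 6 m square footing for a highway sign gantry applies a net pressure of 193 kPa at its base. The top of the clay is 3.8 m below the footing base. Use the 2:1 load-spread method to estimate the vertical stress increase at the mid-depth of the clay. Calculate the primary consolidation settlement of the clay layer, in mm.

Mid-depth of clay below the footing base: z = 3.8 + 3.3/2 = 5.45 m.
Stress increase at mid-clay by the 2:1 spreading method:
Δσ = qBL/((B+z)(L+z)) = 193×6×6/((6+5.45)(6+5.45)) = 52.997 kPa
Final effective stress: σ'_f = σ'_0 + Δσ = 55.9 + 52.997 = 108.9 kPa.
Normally consolidated clay, so the full stress increment lies on the virgin compression line:
S_c = C_c·H/(1+e₀)·log₁₀(σ'_f/σ'_0) = 0.28×3.3/(1+1.25)×log₁₀(108.9/55.9)
    = 0.41067 × 0.28962 = 0.1189 m

S_c ≈ 119 mm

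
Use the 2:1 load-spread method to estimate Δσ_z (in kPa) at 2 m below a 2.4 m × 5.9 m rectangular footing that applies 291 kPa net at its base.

Δσ_z ≈ 119 kPa

By the 2:1 method the load spreads at 1 horizontal : 2 vertical, so at depth z the loaded area has grown by z in each plan dimension:
Δσ = qBL/((B+z)(L+z)) = 291×2.4×5.9/((2.4+2)(5.9+2)) = 118.54 kPa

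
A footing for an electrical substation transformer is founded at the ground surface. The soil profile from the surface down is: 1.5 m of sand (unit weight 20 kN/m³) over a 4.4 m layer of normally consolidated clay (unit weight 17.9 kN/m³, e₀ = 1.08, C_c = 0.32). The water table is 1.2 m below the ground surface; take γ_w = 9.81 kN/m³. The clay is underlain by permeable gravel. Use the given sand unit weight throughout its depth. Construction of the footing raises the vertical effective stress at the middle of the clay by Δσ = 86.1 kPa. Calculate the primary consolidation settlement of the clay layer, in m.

S_c ≈ 0.315 m

Mid-depth of clay below the ground surface: z = 1.5 + 4.4/2 = 3.7 m.
Total vertical stress at mid-clay: σ_v = 20×1.5 + 17.9×2.2 = 69.38 kPa.
Pore pressure: u = 9.81×(3.7 − 1.2) = 24.525 kPa.
Initial effective stress: σ'_0 = σ_v − u = 69.38 − 24.525 = 44.855 kPa.
Final effective stress: σ'_f = σ'_0 + Δσ = 44.855 + 86.1 = 130.95 kPa.
Normally consolidated clay, so the full stress increment lies on the virgin compression line:
S_c = C_c·H/(1+e₀)·log₁₀(σ'_f/σ'_0) = 0.32×4.4/(1+1.08)×log₁₀(130.95/44.855)
    = 0.67692 × 0.46529 = 0.315 m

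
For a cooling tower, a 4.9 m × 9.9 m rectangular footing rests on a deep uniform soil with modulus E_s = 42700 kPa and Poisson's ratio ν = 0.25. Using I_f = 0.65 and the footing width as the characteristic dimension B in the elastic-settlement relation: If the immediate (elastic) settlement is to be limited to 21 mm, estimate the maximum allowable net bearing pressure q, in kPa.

S_e = q·B·(1−ν²)/E_s · I_f  ⇒  q = S_e·E_s / (B·(1−ν²)·I_f).
q = 0.021 × 42700 / (4.9 × 0.9375 × 0.65) = 300.3 kPa

q ≈ 300 kPa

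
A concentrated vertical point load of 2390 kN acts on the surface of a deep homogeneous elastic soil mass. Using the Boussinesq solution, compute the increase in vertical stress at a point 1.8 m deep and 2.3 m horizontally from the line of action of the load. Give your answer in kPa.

Boussinesq vertical stress below a point load on an elastic half-space:
Δσ_z = 3P/(2πz²) · [1 + (r/z)²]^(−5/2)
r/z = 2.3/1.8 = 1.2778; [1+(r/z)²]^(−5/2) = 0.088918.
Δσ_z = 3×2390/(2π×1.8²) × 0.088918 = 352.2 × 0.088918 = 31.32 kPa

Δσ_z ≈ 31.3 kPa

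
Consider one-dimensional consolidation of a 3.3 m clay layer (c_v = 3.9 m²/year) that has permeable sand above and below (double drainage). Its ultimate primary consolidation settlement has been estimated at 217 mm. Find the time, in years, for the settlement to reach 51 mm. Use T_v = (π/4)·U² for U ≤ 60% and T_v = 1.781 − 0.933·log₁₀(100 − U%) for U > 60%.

t ≈ 0.0303 years

Drainage path length: H_d = H/2 = 1.65 m (double drainage).
U = S(t)/S_ult = 51/217 = 0.235.
U ≤ 60%: T_v = (π/4)·U² = (π/4)×0.23502² = 0.043382.
t = T_v·H_d²/c_v = 0.043382×1.65²/3.9 = 0.03028 years.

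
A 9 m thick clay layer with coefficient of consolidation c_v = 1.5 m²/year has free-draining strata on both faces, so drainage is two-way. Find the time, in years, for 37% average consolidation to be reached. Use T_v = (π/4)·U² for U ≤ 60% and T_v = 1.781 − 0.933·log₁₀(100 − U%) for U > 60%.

t ≈ 1.45 years

Drainage path length: H_d = H/2 = 4.5 m (double drainage).
U ≤ 60%: T_v = (π/4)·U² = (π/4)×0.37² = 0.10752.
t = T_v·H_d²/c_v = 0.10752×4.5²/1.5 = 1.452 years.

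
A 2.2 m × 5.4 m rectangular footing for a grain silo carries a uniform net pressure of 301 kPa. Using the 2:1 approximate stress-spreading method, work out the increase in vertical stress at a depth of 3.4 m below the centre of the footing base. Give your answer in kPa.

By the 2:1 method the load spreads at 1 horizontal : 2 vertical, so at depth z the loaded area has grown by z in each plan dimension:
Δσ = qBL/((B+z)(L+z)) = 301×2.2×5.4/((2.2+3.4)(5.4+3.4)) = 72.563 kPa

Δσ_z ≈ 72.6 kPa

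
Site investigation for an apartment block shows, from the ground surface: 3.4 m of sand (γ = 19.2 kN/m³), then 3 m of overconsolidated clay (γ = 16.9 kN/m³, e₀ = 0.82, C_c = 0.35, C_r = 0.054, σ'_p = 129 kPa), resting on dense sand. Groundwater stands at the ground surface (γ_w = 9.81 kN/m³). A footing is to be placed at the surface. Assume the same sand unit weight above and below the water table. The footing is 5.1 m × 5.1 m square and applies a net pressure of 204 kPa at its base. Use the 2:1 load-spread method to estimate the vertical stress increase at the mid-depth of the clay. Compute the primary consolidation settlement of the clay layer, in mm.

Mid-depth of clay below the ground surface: z = 3.4 + 3/2 = 4.9 m.
Total vertical stress at mid-clay: σ_v = 19.2×3.4 + 16.9×1.5 = 90.63 kPa.
Pore pressure: u = 9.81×(4.9 − 0) = 48.069 kPa.
Initial effective stress: σ'_0 = σ_v − u = 90.63 − 48.069 = 42.561 kPa.
Stress increase at mid-clay by the 2:1 spreading method:
Δσ = qBL/((B+z)(L+z)) = 204×5.1×5.1/((5.1+4.9)(5.1+4.9)) = 53.06 kPa
Final effective stress: σ'_f = 42.561 + 53.06 = 95.621 kPa.
σ'_f = 95.621 ≤ σ'_p = 129 kPa, so the clay remains overconsolidated and only the recompression index applies:
S_c = C_r·H/(1+e₀)·log₁₀(σ'_f/σ'_0) = 0.054×3/1.82×log₁₀(95.621/42.561)
    = 0.089014 × 0.35154 = 0.03129 m

S_c ≈ 31.3 mm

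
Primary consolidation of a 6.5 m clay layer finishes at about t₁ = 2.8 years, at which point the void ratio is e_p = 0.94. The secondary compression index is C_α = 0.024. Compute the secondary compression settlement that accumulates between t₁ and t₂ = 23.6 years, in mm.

S_s ≈ 74.4 mm

Secondary compression: S_s = C_α·H/(1+e_p)·log₁₀(t₂/t₁)
S_s = 0.024×6.5/(1+0.94)×log₁₀(23.6/2.8)
    = 0.08041 × 0.9258 = 0.07444 m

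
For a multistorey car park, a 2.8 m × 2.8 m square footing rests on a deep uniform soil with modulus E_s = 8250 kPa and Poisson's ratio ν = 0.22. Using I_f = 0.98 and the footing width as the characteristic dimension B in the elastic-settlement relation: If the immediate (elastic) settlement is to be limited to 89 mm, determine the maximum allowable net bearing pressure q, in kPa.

S_e = q·B·(1−ν²)/E_s · I_f  ⇒  q = S_e·E_s / (B·(1−ν²)·I_f).
q = 0.089 × 8250 / (2.8 × 0.9516 × 0.98) = 281.2 kPa

q ≈ 281 kPa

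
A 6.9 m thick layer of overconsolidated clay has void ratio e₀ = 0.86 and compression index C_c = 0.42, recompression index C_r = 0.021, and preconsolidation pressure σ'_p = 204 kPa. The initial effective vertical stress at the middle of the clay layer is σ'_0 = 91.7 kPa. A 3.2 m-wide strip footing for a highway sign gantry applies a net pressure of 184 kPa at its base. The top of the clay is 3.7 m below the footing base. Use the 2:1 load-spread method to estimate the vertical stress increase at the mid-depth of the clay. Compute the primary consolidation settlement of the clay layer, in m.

S_c ≈ 0.0163 m

Mid-depth of clay below the footing base: z = 3.7 + 6.9/2 = 7.15 m.
Stress increase at mid-clay by the 2:1 spreading method:
Δσ = qB/(B+z) = 184×3.2/(3.2+7.15) = 56.889 kPa
Final effective stress: σ'_f = 91.7 + 56.889 = 148.59 kPa.
σ'_f = 148.59 ≤ σ'_p = 204 kPa, so the clay remains overconsolidated and only the recompression index applies:
S_c = C_r·H/(1+e₀)·log₁₀(σ'_f/σ'_0) = 0.021×6.9/1.86×log₁₀(148.59/91.7)
    = 0.077904 × 0.20962 = 0.01633 m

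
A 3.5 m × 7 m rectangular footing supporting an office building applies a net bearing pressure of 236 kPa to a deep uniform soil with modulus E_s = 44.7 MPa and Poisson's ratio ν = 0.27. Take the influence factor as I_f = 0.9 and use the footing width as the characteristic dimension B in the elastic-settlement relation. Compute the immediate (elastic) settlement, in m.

Immediate (elastic) settlement: S_e = q·B·(1−ν²)/E_s · I_f.
E_s = 44.7 MPa = 44700 kPa.
S_e = 236 × 3.5 × (1 − 0.27²) / 44700 × 0.9
    = 236 × 3.5 × 0.9271 / 44700 × 0.9
    = 0.01542 m

S_e ≈ 0.0154 m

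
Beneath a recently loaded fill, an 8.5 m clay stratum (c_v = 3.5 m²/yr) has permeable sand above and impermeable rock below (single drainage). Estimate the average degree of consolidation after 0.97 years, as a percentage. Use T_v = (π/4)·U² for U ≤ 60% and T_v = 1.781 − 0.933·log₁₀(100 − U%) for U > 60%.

U ≈ 24.5 %

Drainage path length: H_d = H = 8.5 m (single drainage).
T_v = c_v·t/H_d² = 3.5×0.97/8.5² = 0.04699.
T_v = 0.04699 corresponds to the U ≤ 60% branch:
U = √(4T_v/π) = 0.2446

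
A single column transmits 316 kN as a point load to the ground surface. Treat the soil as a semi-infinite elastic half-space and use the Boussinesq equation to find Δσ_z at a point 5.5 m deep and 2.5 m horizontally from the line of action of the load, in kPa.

Δσ_z ≈ 3.12 kPa

Boussinesq vertical stress below a point load on an elastic half-space:
Δσ_z = 3P/(2πz²) · [1 + (r/z)²]^(−5/2)
r/z = 2.5/5.5 = 0.45455; [1+(r/z)²]^(−5/2) = 0.62529.
Δσ_z = 3×316/(2π×5.5²) × 0.62529 = 4.9877 × 0.62529 = 3.119 kPa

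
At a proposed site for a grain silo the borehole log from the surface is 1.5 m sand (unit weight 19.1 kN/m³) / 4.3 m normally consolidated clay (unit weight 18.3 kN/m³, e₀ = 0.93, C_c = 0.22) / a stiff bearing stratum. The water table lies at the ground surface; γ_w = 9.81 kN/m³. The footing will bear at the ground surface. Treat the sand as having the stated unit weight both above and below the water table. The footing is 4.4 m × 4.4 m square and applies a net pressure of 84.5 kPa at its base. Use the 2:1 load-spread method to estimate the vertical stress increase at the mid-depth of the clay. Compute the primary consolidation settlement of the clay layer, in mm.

Mid-depth of clay below the ground surface: z = 1.5 + 4.3/2 = 3.65 m.
Total vertical stress at mid-clay: σ_v = 19.1×1.5 + 18.3×2.15 = 67.995 kPa.
Pore pressure: u = 9.81×(3.65 − 0) = 35.806 kPa.
Initial effective stress: σ'_0 = σ_v − u = 67.995 − 35.806 = 32.189 kPa.
Stress increase at mid-clay by the 2:1 spreading method:
Δσ = qBL/((B+z)(L+z)) = 84.5×4.4×4.4/((4.4+3.65)(4.4+3.65)) = 25.245 kPa
Final effective stress: σ'_f = σ'_0 + Δσ = 32.189 + 25.245 = 57.434 kPa.
Normally consolidated clay, so the full stress increment lies on the virgin compression line:
S_c = C_c·H/(1+e₀)·log₁₀(σ'_f/σ'_0) = 0.22×4.3/(1+0.93)×log₁₀(57.434/32.189)
    = 0.49016 × 0.25146 = 0.1233 m

S_c ≈ 123 mm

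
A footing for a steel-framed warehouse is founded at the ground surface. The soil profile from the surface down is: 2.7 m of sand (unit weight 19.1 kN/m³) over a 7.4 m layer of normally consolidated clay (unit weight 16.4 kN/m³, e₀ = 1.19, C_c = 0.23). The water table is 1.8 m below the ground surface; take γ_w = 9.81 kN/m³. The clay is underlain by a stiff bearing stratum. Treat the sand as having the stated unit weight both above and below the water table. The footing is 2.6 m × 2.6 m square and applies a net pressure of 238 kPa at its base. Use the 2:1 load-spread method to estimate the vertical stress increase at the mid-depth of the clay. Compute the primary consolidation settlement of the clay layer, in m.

S_c ≈ 0.0875 m

Mid-depth of clay below the ground surface: z = 2.7 + 7.4/2 = 6.4 m.
Total vertical stress at mid-clay: σ_v = 19.1×2.7 + 16.4×3.7 = 112.25 kPa.
Pore pressure: u = 9.81×(6.4 − 1.8) = 45.126 kPa.
Initial effective stress: σ'_0 = σ_v − u = 112.25 − 45.126 = 67.124 kPa.
Stress increase at mid-clay by the 2:1 spreading method:
Δσ = qBL/((B+z)(L+z)) = 238×2.6×2.6/((2.6+6.4)(2.6+6.4)) = 19.863 kPa
Final effective stress: σ'_f = σ'_0 + Δσ = 67.124 + 19.863 = 86.987 kPa.
Normally consolidated clay, so the full stress increment lies on the virgin compression line:
S_c = C_c·H/(1+e₀)·log₁₀(σ'_f/σ'_0) = 0.23×7.4/(1+1.19)×log₁₀(86.987/67.124)
    = 0.77717 × 0.11258 = 0.08749 m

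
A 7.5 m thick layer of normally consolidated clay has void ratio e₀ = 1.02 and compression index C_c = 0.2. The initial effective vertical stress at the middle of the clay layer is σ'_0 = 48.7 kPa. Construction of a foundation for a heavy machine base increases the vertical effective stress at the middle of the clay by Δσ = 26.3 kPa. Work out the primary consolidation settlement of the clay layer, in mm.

Final effective stress: σ'_f = σ'_0 + Δσ = 48.7 + 26.3 = 75 kPa.
Normally consolidated clay, so the full stress increment lies on the virgin compression line:
S_c = C_c·H/(1+e₀)·log₁₀(σ'_f/σ'_0) = 0.2×7.5/(1+1.02)×log₁₀(75/48.7)
    = 0.74257 × 0.18753 = 0.1393 m

S_c ≈ 139 mm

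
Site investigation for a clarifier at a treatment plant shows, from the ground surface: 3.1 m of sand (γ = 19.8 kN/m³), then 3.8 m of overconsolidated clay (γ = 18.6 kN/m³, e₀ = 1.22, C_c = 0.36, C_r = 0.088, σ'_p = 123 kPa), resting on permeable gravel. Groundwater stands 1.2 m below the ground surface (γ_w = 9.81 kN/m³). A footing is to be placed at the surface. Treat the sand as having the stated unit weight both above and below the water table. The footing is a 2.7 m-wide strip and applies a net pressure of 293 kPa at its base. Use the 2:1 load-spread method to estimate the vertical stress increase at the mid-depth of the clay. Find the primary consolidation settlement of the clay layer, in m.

S_c ≈ 0.122 m

Mid-depth of clay below the ground surface: z = 3.1 + 3.8/2 = 5 m.
Total vertical stress at mid-clay: σ_v = 19.8×3.1 + 18.6×1.9 = 96.72 kPa.
Pore pressure: u = 9.81×(5 − 1.2) = 37.278 kPa.
Initial effective stress: σ'_0 = σ_v − u = 96.72 − 37.278 = 59.442 kPa.
Stress increase at mid-clay by the 2:1 spreading method:
Δσ = qB/(B+z) = 293×2.7/(2.7+5) = 102.74 kPa
Final effective stress: σ'_f = 59.442 + 102.74 = 162.18 kPa.
σ'_f = 162.18 > σ'_p = 123 kPa, so the stress path crosses the preconsolidation pressure — recompression up to σ'_p, then virgin compression beyond:
S_c = H/(1+e₀)·[C_r·log₁₀(σ'_p/σ'_0) + C_c·log₁₀(σ'_f/σ'_p)]
    = 3.8/2.22 × [0.088×log₁₀(123/59.442) + 0.36×log₁₀(162.18/123)]
    = 1.7117 × [0.027791 + 0.043233] = 0.1216 m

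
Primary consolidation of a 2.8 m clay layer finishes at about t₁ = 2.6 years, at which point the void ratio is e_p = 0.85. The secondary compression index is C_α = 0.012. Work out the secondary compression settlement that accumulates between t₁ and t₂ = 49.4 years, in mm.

S_s ≈ 23.2 mm

Secondary compression: S_s = C_α·H/(1+e_p)·log₁₀(t₂/t₁)
S_s = 0.012×2.8/(1+0.85)×log₁₀(49.4/2.6)
    = 0.01816 × 1.279 = 0.02322 m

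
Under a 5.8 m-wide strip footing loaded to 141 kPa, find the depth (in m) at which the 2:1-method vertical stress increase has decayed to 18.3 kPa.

2:1 spreading — at depth z the loaded area has grown by z in each plan dimension:
qB/(B+z) = Δσ_z ⇒ z = qB/Δσ_z − B = 141×5.8/18.3 − 5.8 = 38.89 m

z ≈ 38.9 m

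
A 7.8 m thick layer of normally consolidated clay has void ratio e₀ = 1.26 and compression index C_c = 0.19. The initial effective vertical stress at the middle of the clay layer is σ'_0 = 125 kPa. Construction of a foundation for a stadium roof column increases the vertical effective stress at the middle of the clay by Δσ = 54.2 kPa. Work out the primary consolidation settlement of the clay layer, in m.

Final effective stress: σ'_f = σ'_0 + Δσ = 125 + 54.2 = 179.2 kPa.
Normally consolidated clay, so the full stress increment lies on the virgin compression line:
S_c = C_c·H/(1+e₀)·log₁₀(σ'_f/σ'_0) = 0.19×7.8/(1+1.26)×log₁₀(179.2/125)
    = 0.65575 × 0.15643 = 0.1026 m

S_c ≈ 0.103 m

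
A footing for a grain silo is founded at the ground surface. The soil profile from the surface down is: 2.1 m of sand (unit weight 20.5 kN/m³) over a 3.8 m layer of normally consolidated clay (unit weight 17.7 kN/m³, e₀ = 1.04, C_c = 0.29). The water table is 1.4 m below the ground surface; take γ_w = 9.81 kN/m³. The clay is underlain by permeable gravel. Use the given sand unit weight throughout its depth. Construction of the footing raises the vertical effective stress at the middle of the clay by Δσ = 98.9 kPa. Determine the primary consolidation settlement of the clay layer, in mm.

S_c ≈ 252 mm

Mid-depth of clay below the ground surface: z = 2.1 + 3.8/2 = 4 m.
Total vertical stress at mid-clay: σ_v = 20.5×2.1 + 17.7×1.9 = 76.68 kPa.
Pore pressure: u = 9.81×(4 − 1.4) = 25.506 kPa.
Initial effective stress: σ'_0 = σ_v − u = 76.68 − 25.506 = 51.174 kPa.
Final effective stress: σ'_f = σ'_0 + Δσ = 51.174 + 98.9 = 150.07 kPa.
Normally consolidated clay, so the full stress increment lies on the virgin compression line:
S_c = C_c·H/(1+e₀)·log₁₀(σ'_f/σ'_0) = 0.29×3.8/(1+1.04)×log₁₀(150.07/51.174)
    = 0.5402 × 0.46724 = 0.2524 m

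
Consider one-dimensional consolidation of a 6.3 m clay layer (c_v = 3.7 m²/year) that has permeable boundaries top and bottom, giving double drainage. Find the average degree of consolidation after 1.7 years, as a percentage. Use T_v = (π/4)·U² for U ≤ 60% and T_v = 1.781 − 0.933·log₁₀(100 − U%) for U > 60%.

U ≈ 83 %

Drainage path length: H_d = H/2 = 3.15 m (double drainage).
T_v = c_v·t/H_d² = 3.7×1.7/3.15² = 0.63391.
T_v = 0.63391 corresponds to the U > 60% branch:
U = 1 − 10^((1.781 − T_v)/0.933)/100 = 0.8304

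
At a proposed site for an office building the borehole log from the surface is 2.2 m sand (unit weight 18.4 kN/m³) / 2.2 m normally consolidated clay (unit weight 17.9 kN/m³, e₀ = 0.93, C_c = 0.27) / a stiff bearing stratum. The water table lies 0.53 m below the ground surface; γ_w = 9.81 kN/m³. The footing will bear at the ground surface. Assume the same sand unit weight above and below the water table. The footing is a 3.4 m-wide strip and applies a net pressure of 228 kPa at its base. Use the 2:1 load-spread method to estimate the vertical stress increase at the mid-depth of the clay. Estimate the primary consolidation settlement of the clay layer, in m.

S_c ≈ 0.201 m

Mid-depth of clay below the ground surface: z = 2.2 + 2.2/2 = 3.3 m.
Total vertical stress at mid-clay: σ_v = 18.4×2.2 + 17.9×1.1 = 60.17 kPa.
Pore pressure: u = 9.81×(3.3 − 0.53) = 27.174 kPa.
Initial effective stress: σ'_0 = σ_v − u = 60.17 − 27.174 = 32.996 kPa.
Stress increase at mid-clay by the 2:1 spreading method:
Δσ = qB/(B+z) = 228×3.4/(3.4+3.3) = 115.7 kPa
Final effective stress: σ'_f = σ'_0 + Δσ = 32.996 + 115.7 = 148.7 kPa.
Normally consolidated clay, so the full stress increment lies on the virgin compression line:
S_c = C_c·H/(1+e₀)·log₁₀(σ'_f/σ'_0) = 0.27×2.2/(1+0.93)×log₁₀(148.7/32.996)
    = 0.30777 × 0.65385 = 0.2012 m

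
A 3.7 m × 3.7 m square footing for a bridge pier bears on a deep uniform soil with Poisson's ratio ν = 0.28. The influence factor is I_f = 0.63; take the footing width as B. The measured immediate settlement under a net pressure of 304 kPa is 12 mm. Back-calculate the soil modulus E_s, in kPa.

S_e = q·B·(1−ν²)/E_s · I_f  ⇒  E_s = q·B·(1−ν²)·I_f / S_e.
E_s = 304 × 3.7 × 0.9216 × 0.63 / 0.012 = 54420 kPa

E_s ≈ 54400 kPa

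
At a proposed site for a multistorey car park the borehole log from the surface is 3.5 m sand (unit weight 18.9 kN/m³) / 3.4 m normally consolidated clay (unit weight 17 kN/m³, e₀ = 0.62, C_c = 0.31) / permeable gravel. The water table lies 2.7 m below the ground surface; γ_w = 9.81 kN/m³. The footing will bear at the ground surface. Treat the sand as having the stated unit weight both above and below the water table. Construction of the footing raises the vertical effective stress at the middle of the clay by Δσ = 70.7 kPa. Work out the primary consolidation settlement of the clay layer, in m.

S_c ≈ 0.196 m

Mid-depth of clay below the ground surface: z = 3.5 + 3.4/2 = 5.2 m.
Total vertical stress at mid-clay: σ_v = 18.9×3.5 + 17×1.7 = 95.05 kPa.
Pore pressure: u = 9.81×(5.2 − 2.7) = 24.525 kPa.
Initial effective stress: σ'_0 = σ_v − u = 95.05 − 24.525 = 70.525 kPa.
Final effective stress: σ'_f = σ'_0 + Δσ = 70.525 + 70.7 = 141.23 kPa.
Normally consolidated clay, so the full stress increment lies on the virgin compression line:
S_c = C_c·H/(1+e₀)·log₁₀(σ'_f/σ'_0) = 0.31×3.4/(1+0.62)×log₁₀(141.23/70.525)
    = 0.65062 × 0.30158 = 0.1962 m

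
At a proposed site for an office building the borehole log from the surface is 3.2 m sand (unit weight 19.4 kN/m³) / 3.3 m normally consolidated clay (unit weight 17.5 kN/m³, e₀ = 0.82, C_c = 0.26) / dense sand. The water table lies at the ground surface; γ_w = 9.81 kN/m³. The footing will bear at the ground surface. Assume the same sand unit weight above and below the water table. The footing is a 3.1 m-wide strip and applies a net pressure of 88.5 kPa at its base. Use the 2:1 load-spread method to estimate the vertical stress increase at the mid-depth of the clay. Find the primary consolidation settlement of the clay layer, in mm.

Mid-depth of clay below the ground surface: z = 3.2 + 3.3/2 = 4.85 m.
Total vertical stress at mid-clay: σ_v = 19.4×3.2 + 17.5×1.65 = 90.955 kPa.
Pore pressure: u = 9.81×(4.85 − 0) = 47.578 kPa.
Initial effective stress: σ'_0 = σ_v − u = 90.955 − 47.578 = 43.377 kPa.
Stress increase at mid-clay by the 2:1 spreading method:
Δσ = qB/(B+z) = 88.5×3.1/(3.1+4.85) = 34.509 kPa
Final effective stress: σ'_f = σ'_0 + Δσ = 43.377 + 34.509 = 77.886 kPa.
Normally consolidated clay, so the full stress increment lies on the virgin compression line:
S_c = C_c·H/(1+e₀)·log₁₀(σ'_f/σ'_0) = 0.26×3.3/(1+0.82)×log₁₀(77.886/43.377)
    = 0.47143 × 0.2542 = 0.1198 m

S_c ≈ 120 mm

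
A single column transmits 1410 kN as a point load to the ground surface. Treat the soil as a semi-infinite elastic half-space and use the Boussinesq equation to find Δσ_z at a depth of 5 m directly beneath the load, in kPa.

Δσ_z ≈ 26.9 kPa

Boussinesq vertical stress below a point load on an elastic half-space:
Δσ_z = 3P/(2πz²) · [1 + (r/z)²]^(−5/2)
r/z = 0/5 = 0; [1+(r/z)²]^(−5/2) = 1.
Δσ_z = 3×1410/(2π×5²) × 1 = 26.929 × 1 = 26.93 kPa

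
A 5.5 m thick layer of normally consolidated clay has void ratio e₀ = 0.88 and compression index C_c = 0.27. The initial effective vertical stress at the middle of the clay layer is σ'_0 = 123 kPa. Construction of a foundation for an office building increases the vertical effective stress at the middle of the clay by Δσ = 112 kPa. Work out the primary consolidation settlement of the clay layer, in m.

S_c ≈ 0.222 m

Final effective stress: σ'_f = σ'_0 + Δσ = 123 + 112 = 235 kPa.
Normally consolidated clay, so the full stress increment lies on the virgin compression line:
S_c = C_c·H/(1+e₀)·log₁₀(σ'_f/σ'_0) = 0.27×5.5/(1+0.88)×log₁₀(235/123)
    = 0.78989 × 0.28116 = 0.2221 m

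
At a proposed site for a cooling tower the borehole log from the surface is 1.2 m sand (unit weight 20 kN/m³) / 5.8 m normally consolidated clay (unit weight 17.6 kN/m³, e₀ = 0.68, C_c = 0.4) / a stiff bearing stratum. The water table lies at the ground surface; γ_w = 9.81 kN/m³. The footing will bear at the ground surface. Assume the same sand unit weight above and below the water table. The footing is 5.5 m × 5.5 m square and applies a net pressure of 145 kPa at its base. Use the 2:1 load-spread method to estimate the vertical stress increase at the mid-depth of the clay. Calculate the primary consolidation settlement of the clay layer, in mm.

Mid-depth of clay below the ground surface: z = 1.2 + 5.8/2 = 4.1 m.
Total vertical stress at mid-clay: σ_v = 20×1.2 + 17.6×2.9 = 75.04 kPa.
Pore pressure: u = 9.81×(4.1 − 0) = 40.221 kPa.
Initial effective stress: σ'_0 = σ_v − u = 75.04 − 40.221 = 34.819 kPa.
Stress increase at mid-clay by the 2:1 spreading method:
Δσ = qBL/((B+z)(L+z)) = 145×5.5×5.5/((5.5+4.1)(5.5+4.1)) = 47.594 kPa
Final effective stress: σ'_f = σ'_0 + Δσ = 34.819 + 47.594 = 82.413 kPa.
Normally consolidated clay, so the full stress increment lies on the virgin compression line:
S_c = C_c·H/(1+e₀)·log₁₀(σ'_f/σ'_0) = 0.4×5.8/(1+0.68)×log₁₀(82.413/34.819)
    = 1.381 × 0.37418 = 0.5167 m

S_c ≈ 517 mm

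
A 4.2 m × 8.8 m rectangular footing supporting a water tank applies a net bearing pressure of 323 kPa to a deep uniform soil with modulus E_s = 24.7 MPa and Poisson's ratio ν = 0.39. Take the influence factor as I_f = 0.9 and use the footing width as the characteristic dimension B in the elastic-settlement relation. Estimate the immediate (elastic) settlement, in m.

Immediate (elastic) settlement: S_e = q·B·(1−ν²)/E_s · I_f.
E_s = 24.7 MPa = 24700 kPa.
S_e = 323 × 4.2 × (1 − 0.39²) / 24700 × 0.9
    = 323 × 4.2 × 0.8479 / 24700 × 0.9
    = 0.04191 m

S_e ≈ 0.0419 m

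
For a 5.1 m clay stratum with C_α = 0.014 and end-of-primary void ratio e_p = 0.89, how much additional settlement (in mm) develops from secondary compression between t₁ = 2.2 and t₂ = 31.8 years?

Secondary compression: S_s = C_α·H/(1+e_p)·log₁₀(t₂/t₁)
S_s = 0.014×5.1/(1+0.89)×log₁₀(31.8/2.2)
    = 0.03778 × 1.16 = 0.04382 m

S_s ≈ 43.8 mm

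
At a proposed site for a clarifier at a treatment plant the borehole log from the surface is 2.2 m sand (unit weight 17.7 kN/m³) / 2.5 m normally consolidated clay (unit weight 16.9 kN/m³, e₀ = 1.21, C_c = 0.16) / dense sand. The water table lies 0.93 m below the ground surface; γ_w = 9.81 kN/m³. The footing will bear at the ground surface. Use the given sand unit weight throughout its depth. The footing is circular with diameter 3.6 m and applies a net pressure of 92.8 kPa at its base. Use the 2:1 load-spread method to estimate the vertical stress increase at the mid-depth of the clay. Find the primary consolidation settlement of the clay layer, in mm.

S_c ≈ 41 mm

Mid-depth of clay below the ground surface: z = 2.2 + 2.5/2 = 3.45 m.
Total vertical stress at mid-clay: σ_v = 17.7×2.2 + 16.9×1.25 = 60.065 kPa.
Pore pressure: u = 9.81×(3.45 − 0.93) = 24.721 kPa.
Initial effective stress: σ'_0 = σ_v − u = 60.065 − 24.721 = 35.344 kPa.
Stress increase at mid-clay by the 2:1 spreading method:
Δσ ≈ qD²/(D+z)² = 92.8×3.6²/(3.6+3.45)² = 24.198 kPa
Final effective stress: σ'_f = σ'_0 + Δσ = 35.344 + 24.198 = 59.542 kPa.
Normally consolidated clay, so the full stress increment lies on the virgin compression line:
S_c = C_c·H/(1+e₀)·log₁₀(σ'_f/σ'_0) = 0.16×2.5/(1+1.21)×log₁₀(59.542/35.344)
    = 0.181 × 0.22651 = 0.041 m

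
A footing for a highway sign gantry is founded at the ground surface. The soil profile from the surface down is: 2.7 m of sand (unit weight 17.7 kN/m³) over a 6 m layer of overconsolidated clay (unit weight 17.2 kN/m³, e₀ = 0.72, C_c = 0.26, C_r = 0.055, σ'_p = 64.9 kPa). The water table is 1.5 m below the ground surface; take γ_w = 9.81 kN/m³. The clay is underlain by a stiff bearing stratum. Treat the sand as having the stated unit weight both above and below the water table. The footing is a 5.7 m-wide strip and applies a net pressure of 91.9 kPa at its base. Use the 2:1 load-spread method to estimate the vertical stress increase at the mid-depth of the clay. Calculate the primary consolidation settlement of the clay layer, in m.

S_c ≈ 0.195 m

Mid-depth of clay below the ground surface: z = 2.7 + 6/2 = 5.7 m.
Total vertical stress at mid-clay: σ_v = 17.7×2.7 + 17.2×3 = 99.39 kPa.
Pore pressure: u = 9.81×(5.7 − 1.5) = 41.202 kPa.
Initial effective stress: σ'_0 = σ_v − u = 99.39 − 41.202 = 58.188 kPa.
Stress increase at mid-clay by the 2:1 spreading method:
Δσ = qB/(B+z) = 91.9×5.7/(5.7+5.7) = 45.95 kPa
Final effective stress: σ'_f = 58.188 + 45.95 = 104.14 kPa.
σ'_f = 104.14 > σ'_p = 64.9 kPa, so the stress path crosses the preconsolidation pressure — recompression up to σ'_p, then virgin compression beyond:
S_c = H/(1+e₀)·[C_r·log₁₀(σ'_p/σ'_0) + C_c·log₁₀(σ'_f/σ'_p)]
    = 6/1.72 × [0.055×log₁₀(64.9/58.188) + 0.26×log₁₀(104.14/64.9)]
    = 3.4884 × [0.0026076 + 0.053397] = 0.1954 m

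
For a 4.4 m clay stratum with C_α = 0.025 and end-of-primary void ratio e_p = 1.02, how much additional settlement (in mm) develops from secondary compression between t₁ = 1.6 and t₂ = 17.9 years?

S_s ≈ 57.1 mm

Secondary compression: S_s = C_α·H/(1+e_p)·log₁₀(t₂/t₁)
S_s = 0.025×4.4/(1+1.02)×log₁₀(17.9/1.6)
    = 0.05446 × 1.049 = 0.05711 m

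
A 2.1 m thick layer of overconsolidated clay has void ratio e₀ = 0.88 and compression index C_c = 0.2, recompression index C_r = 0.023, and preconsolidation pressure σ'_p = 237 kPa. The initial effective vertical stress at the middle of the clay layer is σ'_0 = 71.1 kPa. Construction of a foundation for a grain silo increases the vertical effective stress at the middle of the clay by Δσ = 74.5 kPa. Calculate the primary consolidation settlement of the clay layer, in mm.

S_c ≈ 8 mm

Final effective stress: σ'_f = 71.1 + 74.5 = 145.6 kPa.
σ'_f = 145.6 ≤ σ'_p = 237 kPa, so the clay remains overconsolidated and only the recompression index applies:
S_c = C_r·H/(1+e₀)·log₁₀(σ'_f/σ'_0) = 0.023×2.1/1.88×log₁₀(145.6/71.1)
    = 0.025691 × 0.31129 = 0.007997 m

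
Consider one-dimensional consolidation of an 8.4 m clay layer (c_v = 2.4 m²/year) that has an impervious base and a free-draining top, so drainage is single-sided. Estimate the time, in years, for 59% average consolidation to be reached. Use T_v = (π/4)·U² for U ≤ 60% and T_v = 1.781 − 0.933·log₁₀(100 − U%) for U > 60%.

t ≈ 8.04 years

Drainage path length: H_d = H = 8.4 m (single drainage).
U ≤ 60%: T_v = (π/4)·U² = (π/4)×0.59² = 0.2734.
t = T_v·H_d²/c_v = 0.2734×8.4²/2.4 = 8.038 years.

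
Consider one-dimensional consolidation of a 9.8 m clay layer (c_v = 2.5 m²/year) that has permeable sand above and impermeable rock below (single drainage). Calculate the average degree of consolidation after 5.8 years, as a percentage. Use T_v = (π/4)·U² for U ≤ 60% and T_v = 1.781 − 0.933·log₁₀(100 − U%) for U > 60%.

U ≈ 43.8 %

Drainage path length: H_d = H = 9.8 m (single drainage).
T_v = c_v·t/H_d² = 2.5×5.8/9.8² = 0.15098.
T_v = 0.15098 corresponds to the U ≤ 60% branch:
U = √(4T_v/π) = 0.4384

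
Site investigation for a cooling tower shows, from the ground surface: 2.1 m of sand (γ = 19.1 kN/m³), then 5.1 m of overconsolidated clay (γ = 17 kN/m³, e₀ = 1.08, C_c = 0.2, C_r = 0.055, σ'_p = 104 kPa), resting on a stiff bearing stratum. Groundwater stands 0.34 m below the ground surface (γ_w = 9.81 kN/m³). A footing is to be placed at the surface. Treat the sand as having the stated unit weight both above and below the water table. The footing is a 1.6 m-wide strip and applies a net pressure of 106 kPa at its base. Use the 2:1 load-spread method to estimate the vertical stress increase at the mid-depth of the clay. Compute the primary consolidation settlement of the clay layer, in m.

S_c ≈ 0.0296 m

Mid-depth of clay below the ground surface: z = 2.1 + 5.1/2 = 4.65 m.
Total vertical stress at mid-clay: σ_v = 19.1×2.1 + 17×2.55 = 83.46 kPa.
Pore pressure: u = 9.81×(4.65 − 0.34) = 42.281 kPa.
Initial effective stress: σ'_0 = σ_v − u = 83.46 − 42.281 = 41.179 kPa.
Stress increase at mid-clay by the 2:1 spreading method:
Δσ = qB/(B+z) = 106×1.6/(1.6+4.65) = 27.136 kPa
Final effective stress: σ'_f = 41.179 + 27.136 = 68.315 kPa.
σ'_f = 68.315 ≤ σ'_p = 104 kPa, so the clay remains overconsolidated and only the recompression index applies:
S_c = C_r·H/(1+e₀)·log₁₀(σ'_f/σ'_0) = 0.055×5.1/2.08×log₁₀(68.315/41.179)
    = 0.13485 × 0.21984 = 0.02965 m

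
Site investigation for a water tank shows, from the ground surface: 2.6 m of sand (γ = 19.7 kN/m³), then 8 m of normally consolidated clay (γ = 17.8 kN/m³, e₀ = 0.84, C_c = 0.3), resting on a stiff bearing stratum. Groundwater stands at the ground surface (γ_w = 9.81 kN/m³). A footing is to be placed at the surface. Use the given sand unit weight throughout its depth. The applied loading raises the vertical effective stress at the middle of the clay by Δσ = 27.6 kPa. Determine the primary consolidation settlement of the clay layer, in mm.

S_c ≈ 222 mm

Mid-depth of clay below the ground surface: z = 2.6 + 8/2 = 6.6 m.
Total vertical stress at mid-clay: σ_v = 19.7×2.6 + 17.8×4 = 122.42 kPa.
Pore pressure: u = 9.81×(6.6 − 0) = 64.746 kPa.
Initial effective stress: σ'_0 = σ_v − u = 122.42 − 64.746 = 57.674 kPa.
Final effective stress: σ'_f = σ'_0 + Δσ = 57.674 + 27.6 = 85.274 kPa.
Normally consolidated clay, so the full stress increment lies on the virgin compression line:
S_c = C_c·H/(1+e₀)·log₁₀(σ'_f/σ'_0) = 0.3×8/(1+0.84)×log₁₀(85.274/57.674)
    = 1.3043 × 0.16984 = 0.2215 m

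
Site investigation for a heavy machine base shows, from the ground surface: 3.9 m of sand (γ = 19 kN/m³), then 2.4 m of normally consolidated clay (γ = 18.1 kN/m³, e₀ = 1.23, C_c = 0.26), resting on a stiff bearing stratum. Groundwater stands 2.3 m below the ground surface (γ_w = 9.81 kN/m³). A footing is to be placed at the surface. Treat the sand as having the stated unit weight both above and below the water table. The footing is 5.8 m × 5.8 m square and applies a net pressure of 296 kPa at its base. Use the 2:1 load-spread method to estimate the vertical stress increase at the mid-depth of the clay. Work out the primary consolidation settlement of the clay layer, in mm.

S_c ≈ 97.3 mm

Mid-depth of clay below the ground surface: z = 3.9 + 2.4/2 = 5.1 m.
Total vertical stress at mid-clay: σ_v = 19×3.9 + 18.1×1.2 = 95.82 kPa.
Pore pressure: u = 9.81×(5.1 − 2.3) = 27.468 kPa.
Initial effective stress: σ'_0 = σ_v − u = 95.82 − 27.468 = 68.352 kPa.
Stress increase at mid-clay by the 2:1 spreading method:
Δσ = qBL/((B+z)(L+z)) = 296×5.8×5.8/((5.8+5.1)(5.8+5.1)) = 83.81 kPa
Final effective stress: σ'_f = σ'_0 + Δσ = 68.352 + 83.81 = 152.16 kPa.
Normally consolidated clay, so the full stress increment lies on the virgin compression line:
S_c = C_c·H/(1+e₀)·log₁₀(σ'_f/σ'_0) = 0.26×2.4/(1+1.23)×log₁₀(152.16/68.352)
    = 0.27982 × 0.34755 = 0.09725 m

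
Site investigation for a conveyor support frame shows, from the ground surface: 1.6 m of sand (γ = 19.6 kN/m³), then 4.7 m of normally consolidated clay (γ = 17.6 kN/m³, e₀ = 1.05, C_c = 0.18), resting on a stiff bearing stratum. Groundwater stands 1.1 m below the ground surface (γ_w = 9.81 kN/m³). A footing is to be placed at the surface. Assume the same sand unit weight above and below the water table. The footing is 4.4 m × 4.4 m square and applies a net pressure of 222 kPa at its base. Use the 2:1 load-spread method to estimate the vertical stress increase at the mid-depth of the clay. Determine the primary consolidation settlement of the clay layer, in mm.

Mid-depth of clay below the ground surface: z = 1.6 + 4.7/2 = 3.95 m.
Total vertical stress at mid-clay: σ_v = 19.6×1.6 + 17.6×2.35 = 72.72 kPa.
Pore pressure: u = 9.81×(3.95 − 1.1) = 27.959 kPa.
Initial effective stress: σ'_0 = σ_v − u = 72.72 − 27.959 = 44.761 kPa.
Stress increase at mid-clay by the 2:1 spreading method:
Δσ = qBL/((B+z)(L+z)) = 222×4.4×4.4/((4.4+3.95)(4.4+3.95)) = 61.643 kPa
Final effective stress: σ'_f = σ'_0 + Δσ = 44.761 + 61.643 = 106.4 kPa.
Normally consolidated clay, so the full stress increment lies on the virgin compression line:
S_c = C_c·H/(1+e₀)·log₁₀(σ'_f/σ'_0) = 0.18×4.7/(1+1.05)×log₁₀(106.4/44.761)
    = 0.41268 × 0.37604 = 0.1552 m

S_c ≈ 155 mm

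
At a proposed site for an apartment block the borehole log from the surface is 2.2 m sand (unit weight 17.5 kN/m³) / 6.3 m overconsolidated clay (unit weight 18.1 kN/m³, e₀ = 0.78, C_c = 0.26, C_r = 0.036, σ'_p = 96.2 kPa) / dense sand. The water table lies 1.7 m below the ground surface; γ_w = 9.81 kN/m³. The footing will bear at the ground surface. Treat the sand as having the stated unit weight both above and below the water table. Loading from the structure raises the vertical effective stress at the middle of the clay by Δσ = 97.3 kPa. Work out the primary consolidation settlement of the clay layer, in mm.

S_c ≈ 222 mm

Mid-depth of clay below the ground surface: z = 2.2 + 6.3/2 = 5.35 m.
Total vertical stress at mid-clay: σ_v = 17.5×2.2 + 18.1×3.15 = 95.515 kPa.
Pore pressure: u = 9.81×(5.35 − 1.7) = 35.806 kPa.
Initial effective stress: σ'_0 = σ_v − u = 95.515 − 35.806 = 59.709 kPa.
Final effective stress: σ'_f = 59.709 + 97.3 = 157.01 kPa.
σ'_f = 157.01 > σ'_p = 96.2 kPa, so the stress path crosses the preconsolidation pressure — recompression up to σ'_p, then virgin compression beyond:
S_c = H/(1+e₀)·[C_r·log₁₀(σ'_p/σ'_0) + C_c·log₁₀(σ'_f/σ'_p)]
    = 6.3/1.78 × [0.036×log₁₀(96.2/59.709) + 0.26×log₁₀(157.01/96.2)]
    = 3.5393 × [0.0074569 + 0.055316] = 0.2222 m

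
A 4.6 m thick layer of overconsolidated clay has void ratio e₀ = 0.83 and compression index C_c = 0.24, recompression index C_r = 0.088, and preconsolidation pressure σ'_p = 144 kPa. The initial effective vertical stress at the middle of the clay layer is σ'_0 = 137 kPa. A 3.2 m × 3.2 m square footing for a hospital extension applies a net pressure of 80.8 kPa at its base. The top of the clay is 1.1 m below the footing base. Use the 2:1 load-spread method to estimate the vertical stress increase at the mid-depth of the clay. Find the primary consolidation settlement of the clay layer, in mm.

S_c ≈ 25.7 mm

Mid-depth of clay below the footing base: z = 1.1 + 4.6/2 = 3.4 m.
Stress increase at mid-clay by the 2:1 spreading method:
Δσ = qBL/((B+z)(L+z)) = 80.8×3.2×3.2/((3.2+3.4)(3.2+3.4)) = 18.994 kPa
Final effective stress: σ'_f = 137 + 18.994 = 155.99 kPa.
σ'_f = 155.99 > σ'_p = 144 kPa, so the stress path crosses the preconsolidation pressure — recompression up to σ'_p, then virgin compression beyond:
S_c = H/(1+e₀)·[C_r·log₁₀(σ'_p/σ'_0) + C_c·log₁₀(σ'_f/σ'_p)]
    = 4.6/1.83 × [0.088×log₁₀(144/137) + 0.24×log₁₀(155.99/144)]
    = 2.5137 × [0.0019045 + 0.0083362] = 0.02574 m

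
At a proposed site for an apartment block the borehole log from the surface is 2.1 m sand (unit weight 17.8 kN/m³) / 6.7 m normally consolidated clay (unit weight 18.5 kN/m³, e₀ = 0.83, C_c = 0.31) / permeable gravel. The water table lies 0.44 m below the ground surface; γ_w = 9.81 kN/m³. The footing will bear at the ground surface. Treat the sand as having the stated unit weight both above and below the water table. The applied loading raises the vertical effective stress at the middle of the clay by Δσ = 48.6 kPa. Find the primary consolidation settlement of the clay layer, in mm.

Mid-depth of clay below the ground surface: z = 2.1 + 6.7/2 = 5.45 m.
Total vertical stress at mid-clay: σ_v = 17.8×2.1 + 18.5×3.35 = 99.355 kPa.
Pore pressure: u = 9.81×(5.45 − 0.44) = 49.148 kPa.
Initial effective stress: σ'_0 = σ_v − u = 99.355 − 49.148 = 50.207 kPa.
Final effective stress: σ'_f = σ'_0 + Δσ = 50.207 + 48.6 = 98.807 kPa.
Normally consolidated clay, so the full stress increment lies on the virgin compression line:
S_c = C_c·H/(1+e₀)·log₁₀(σ'_f/σ'_0) = 0.31×6.7/(1+0.83)×log₁₀(98.807/50.207)
    = 1.135 × 0.29402 = 0.3337 m

S_c ≈ 334 mm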